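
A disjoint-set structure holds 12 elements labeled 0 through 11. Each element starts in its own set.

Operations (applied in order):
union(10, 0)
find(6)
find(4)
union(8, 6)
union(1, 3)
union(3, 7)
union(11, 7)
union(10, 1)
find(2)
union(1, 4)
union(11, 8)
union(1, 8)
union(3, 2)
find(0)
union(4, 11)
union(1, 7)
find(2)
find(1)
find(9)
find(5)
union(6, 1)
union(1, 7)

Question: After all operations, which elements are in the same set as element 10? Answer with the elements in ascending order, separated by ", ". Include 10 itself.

Answer: 0, 1, 2, 3, 4, 6, 7, 8, 10, 11

Derivation:
Step 1: union(10, 0) -> merged; set of 10 now {0, 10}
Step 2: find(6) -> no change; set of 6 is {6}
Step 3: find(4) -> no change; set of 4 is {4}
Step 4: union(8, 6) -> merged; set of 8 now {6, 8}
Step 5: union(1, 3) -> merged; set of 1 now {1, 3}
Step 6: union(3, 7) -> merged; set of 3 now {1, 3, 7}
Step 7: union(11, 7) -> merged; set of 11 now {1, 3, 7, 11}
Step 8: union(10, 1) -> merged; set of 10 now {0, 1, 3, 7, 10, 11}
Step 9: find(2) -> no change; set of 2 is {2}
Step 10: union(1, 4) -> merged; set of 1 now {0, 1, 3, 4, 7, 10, 11}
Step 11: union(11, 8) -> merged; set of 11 now {0, 1, 3, 4, 6, 7, 8, 10, 11}
Step 12: union(1, 8) -> already same set; set of 1 now {0, 1, 3, 4, 6, 7, 8, 10, 11}
Step 13: union(3, 2) -> merged; set of 3 now {0, 1, 2, 3, 4, 6, 7, 8, 10, 11}
Step 14: find(0) -> no change; set of 0 is {0, 1, 2, 3, 4, 6, 7, 8, 10, 11}
Step 15: union(4, 11) -> already same set; set of 4 now {0, 1, 2, 3, 4, 6, 7, 8, 10, 11}
Step 16: union(1, 7) -> already same set; set of 1 now {0, 1, 2, 3, 4, 6, 7, 8, 10, 11}
Step 17: find(2) -> no change; set of 2 is {0, 1, 2, 3, 4, 6, 7, 8, 10, 11}
Step 18: find(1) -> no change; set of 1 is {0, 1, 2, 3, 4, 6, 7, 8, 10, 11}
Step 19: find(9) -> no change; set of 9 is {9}
Step 20: find(5) -> no change; set of 5 is {5}
Step 21: union(6, 1) -> already same set; set of 6 now {0, 1, 2, 3, 4, 6, 7, 8, 10, 11}
Step 22: union(1, 7) -> already same set; set of 1 now {0, 1, 2, 3, 4, 6, 7, 8, 10, 11}
Component of 10: {0, 1, 2, 3, 4, 6, 7, 8, 10, 11}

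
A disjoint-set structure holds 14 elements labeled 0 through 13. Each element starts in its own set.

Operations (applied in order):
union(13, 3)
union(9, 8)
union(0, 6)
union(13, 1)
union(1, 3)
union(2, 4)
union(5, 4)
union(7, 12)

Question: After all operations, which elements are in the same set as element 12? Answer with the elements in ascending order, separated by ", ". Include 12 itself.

Answer: 7, 12

Derivation:
Step 1: union(13, 3) -> merged; set of 13 now {3, 13}
Step 2: union(9, 8) -> merged; set of 9 now {8, 9}
Step 3: union(0, 6) -> merged; set of 0 now {0, 6}
Step 4: union(13, 1) -> merged; set of 13 now {1, 3, 13}
Step 5: union(1, 3) -> already same set; set of 1 now {1, 3, 13}
Step 6: union(2, 4) -> merged; set of 2 now {2, 4}
Step 7: union(5, 4) -> merged; set of 5 now {2, 4, 5}
Step 8: union(7, 12) -> merged; set of 7 now {7, 12}
Component of 12: {7, 12}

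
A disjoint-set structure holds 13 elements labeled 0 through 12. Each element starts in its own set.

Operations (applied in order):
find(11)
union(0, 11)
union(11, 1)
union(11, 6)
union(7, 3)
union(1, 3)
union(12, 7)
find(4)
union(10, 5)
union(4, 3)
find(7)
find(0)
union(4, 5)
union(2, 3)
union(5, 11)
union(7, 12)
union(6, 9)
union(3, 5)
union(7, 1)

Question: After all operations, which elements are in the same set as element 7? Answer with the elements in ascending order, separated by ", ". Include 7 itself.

Answer: 0, 1, 2, 3, 4, 5, 6, 7, 9, 10, 11, 12

Derivation:
Step 1: find(11) -> no change; set of 11 is {11}
Step 2: union(0, 11) -> merged; set of 0 now {0, 11}
Step 3: union(11, 1) -> merged; set of 11 now {0, 1, 11}
Step 4: union(11, 6) -> merged; set of 11 now {0, 1, 6, 11}
Step 5: union(7, 3) -> merged; set of 7 now {3, 7}
Step 6: union(1, 3) -> merged; set of 1 now {0, 1, 3, 6, 7, 11}
Step 7: union(12, 7) -> merged; set of 12 now {0, 1, 3, 6, 7, 11, 12}
Step 8: find(4) -> no change; set of 4 is {4}
Step 9: union(10, 5) -> merged; set of 10 now {5, 10}
Step 10: union(4, 3) -> merged; set of 4 now {0, 1, 3, 4, 6, 7, 11, 12}
Step 11: find(7) -> no change; set of 7 is {0, 1, 3, 4, 6, 7, 11, 12}
Step 12: find(0) -> no change; set of 0 is {0, 1, 3, 4, 6, 7, 11, 12}
Step 13: union(4, 5) -> merged; set of 4 now {0, 1, 3, 4, 5, 6, 7, 10, 11, 12}
Step 14: union(2, 3) -> merged; set of 2 now {0, 1, 2, 3, 4, 5, 6, 7, 10, 11, 12}
Step 15: union(5, 11) -> already same set; set of 5 now {0, 1, 2, 3, 4, 5, 6, 7, 10, 11, 12}
Step 16: union(7, 12) -> already same set; set of 7 now {0, 1, 2, 3, 4, 5, 6, 7, 10, 11, 12}
Step 17: union(6, 9) -> merged; set of 6 now {0, 1, 2, 3, 4, 5, 6, 7, 9, 10, 11, 12}
Step 18: union(3, 5) -> already same set; set of 3 now {0, 1, 2, 3, 4, 5, 6, 7, 9, 10, 11, 12}
Step 19: union(7, 1) -> already same set; set of 7 now {0, 1, 2, 3, 4, 5, 6, 7, 9, 10, 11, 12}
Component of 7: {0, 1, 2, 3, 4, 5, 6, 7, 9, 10, 11, 12}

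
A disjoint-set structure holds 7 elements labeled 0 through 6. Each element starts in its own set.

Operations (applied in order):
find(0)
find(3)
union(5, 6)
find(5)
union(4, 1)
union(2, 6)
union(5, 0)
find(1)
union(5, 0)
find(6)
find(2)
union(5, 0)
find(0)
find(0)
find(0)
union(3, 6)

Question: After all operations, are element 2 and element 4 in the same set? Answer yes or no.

Answer: no

Derivation:
Step 1: find(0) -> no change; set of 0 is {0}
Step 2: find(3) -> no change; set of 3 is {3}
Step 3: union(5, 6) -> merged; set of 5 now {5, 6}
Step 4: find(5) -> no change; set of 5 is {5, 6}
Step 5: union(4, 1) -> merged; set of 4 now {1, 4}
Step 6: union(2, 6) -> merged; set of 2 now {2, 5, 6}
Step 7: union(5, 0) -> merged; set of 5 now {0, 2, 5, 6}
Step 8: find(1) -> no change; set of 1 is {1, 4}
Step 9: union(5, 0) -> already same set; set of 5 now {0, 2, 5, 6}
Step 10: find(6) -> no change; set of 6 is {0, 2, 5, 6}
Step 11: find(2) -> no change; set of 2 is {0, 2, 5, 6}
Step 12: union(5, 0) -> already same set; set of 5 now {0, 2, 5, 6}
Step 13: find(0) -> no change; set of 0 is {0, 2, 5, 6}
Step 14: find(0) -> no change; set of 0 is {0, 2, 5, 6}
Step 15: find(0) -> no change; set of 0 is {0, 2, 5, 6}
Step 16: union(3, 6) -> merged; set of 3 now {0, 2, 3, 5, 6}
Set of 2: {0, 2, 3, 5, 6}; 4 is not a member.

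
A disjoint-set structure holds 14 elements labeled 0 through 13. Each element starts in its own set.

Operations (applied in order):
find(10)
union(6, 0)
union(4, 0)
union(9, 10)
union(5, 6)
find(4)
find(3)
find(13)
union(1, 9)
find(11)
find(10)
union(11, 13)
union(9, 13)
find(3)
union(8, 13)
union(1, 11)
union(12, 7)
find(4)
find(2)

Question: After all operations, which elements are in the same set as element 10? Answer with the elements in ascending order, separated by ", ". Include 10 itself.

Step 1: find(10) -> no change; set of 10 is {10}
Step 2: union(6, 0) -> merged; set of 6 now {0, 6}
Step 3: union(4, 0) -> merged; set of 4 now {0, 4, 6}
Step 4: union(9, 10) -> merged; set of 9 now {9, 10}
Step 5: union(5, 6) -> merged; set of 5 now {0, 4, 5, 6}
Step 6: find(4) -> no change; set of 4 is {0, 4, 5, 6}
Step 7: find(3) -> no change; set of 3 is {3}
Step 8: find(13) -> no change; set of 13 is {13}
Step 9: union(1, 9) -> merged; set of 1 now {1, 9, 10}
Step 10: find(11) -> no change; set of 11 is {11}
Step 11: find(10) -> no change; set of 10 is {1, 9, 10}
Step 12: union(11, 13) -> merged; set of 11 now {11, 13}
Step 13: union(9, 13) -> merged; set of 9 now {1, 9, 10, 11, 13}
Step 14: find(3) -> no change; set of 3 is {3}
Step 15: union(8, 13) -> merged; set of 8 now {1, 8, 9, 10, 11, 13}
Step 16: union(1, 11) -> already same set; set of 1 now {1, 8, 9, 10, 11, 13}
Step 17: union(12, 7) -> merged; set of 12 now {7, 12}
Step 18: find(4) -> no change; set of 4 is {0, 4, 5, 6}
Step 19: find(2) -> no change; set of 2 is {2}
Component of 10: {1, 8, 9, 10, 11, 13}

Answer: 1, 8, 9, 10, 11, 13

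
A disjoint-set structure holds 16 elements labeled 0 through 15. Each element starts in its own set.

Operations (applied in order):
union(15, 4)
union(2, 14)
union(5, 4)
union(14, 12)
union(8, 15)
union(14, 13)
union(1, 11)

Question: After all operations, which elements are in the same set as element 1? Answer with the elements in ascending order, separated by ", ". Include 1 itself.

Step 1: union(15, 4) -> merged; set of 15 now {4, 15}
Step 2: union(2, 14) -> merged; set of 2 now {2, 14}
Step 3: union(5, 4) -> merged; set of 5 now {4, 5, 15}
Step 4: union(14, 12) -> merged; set of 14 now {2, 12, 14}
Step 5: union(8, 15) -> merged; set of 8 now {4, 5, 8, 15}
Step 6: union(14, 13) -> merged; set of 14 now {2, 12, 13, 14}
Step 7: union(1, 11) -> merged; set of 1 now {1, 11}
Component of 1: {1, 11}

Answer: 1, 11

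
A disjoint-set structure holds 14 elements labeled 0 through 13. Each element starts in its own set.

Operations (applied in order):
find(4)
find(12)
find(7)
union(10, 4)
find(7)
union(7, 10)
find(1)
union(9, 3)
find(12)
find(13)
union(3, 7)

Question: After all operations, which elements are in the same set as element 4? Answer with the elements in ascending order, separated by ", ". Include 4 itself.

Step 1: find(4) -> no change; set of 4 is {4}
Step 2: find(12) -> no change; set of 12 is {12}
Step 3: find(7) -> no change; set of 7 is {7}
Step 4: union(10, 4) -> merged; set of 10 now {4, 10}
Step 5: find(7) -> no change; set of 7 is {7}
Step 6: union(7, 10) -> merged; set of 7 now {4, 7, 10}
Step 7: find(1) -> no change; set of 1 is {1}
Step 8: union(9, 3) -> merged; set of 9 now {3, 9}
Step 9: find(12) -> no change; set of 12 is {12}
Step 10: find(13) -> no change; set of 13 is {13}
Step 11: union(3, 7) -> merged; set of 3 now {3, 4, 7, 9, 10}
Component of 4: {3, 4, 7, 9, 10}

Answer: 3, 4, 7, 9, 10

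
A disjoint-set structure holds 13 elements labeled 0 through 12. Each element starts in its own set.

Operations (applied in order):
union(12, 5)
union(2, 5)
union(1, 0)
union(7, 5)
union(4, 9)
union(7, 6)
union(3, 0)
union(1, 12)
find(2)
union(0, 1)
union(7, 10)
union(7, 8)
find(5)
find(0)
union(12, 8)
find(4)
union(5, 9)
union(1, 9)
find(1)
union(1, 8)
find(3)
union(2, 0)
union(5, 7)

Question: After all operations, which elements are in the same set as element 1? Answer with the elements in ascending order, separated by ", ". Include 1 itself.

Answer: 0, 1, 2, 3, 4, 5, 6, 7, 8, 9, 10, 12

Derivation:
Step 1: union(12, 5) -> merged; set of 12 now {5, 12}
Step 2: union(2, 5) -> merged; set of 2 now {2, 5, 12}
Step 3: union(1, 0) -> merged; set of 1 now {0, 1}
Step 4: union(7, 5) -> merged; set of 7 now {2, 5, 7, 12}
Step 5: union(4, 9) -> merged; set of 4 now {4, 9}
Step 6: union(7, 6) -> merged; set of 7 now {2, 5, 6, 7, 12}
Step 7: union(3, 0) -> merged; set of 3 now {0, 1, 3}
Step 8: union(1, 12) -> merged; set of 1 now {0, 1, 2, 3, 5, 6, 7, 12}
Step 9: find(2) -> no change; set of 2 is {0, 1, 2, 3, 5, 6, 7, 12}
Step 10: union(0, 1) -> already same set; set of 0 now {0, 1, 2, 3, 5, 6, 7, 12}
Step 11: union(7, 10) -> merged; set of 7 now {0, 1, 2, 3, 5, 6, 7, 10, 12}
Step 12: union(7, 8) -> merged; set of 7 now {0, 1, 2, 3, 5, 6, 7, 8, 10, 12}
Step 13: find(5) -> no change; set of 5 is {0, 1, 2, 3, 5, 6, 7, 8, 10, 12}
Step 14: find(0) -> no change; set of 0 is {0, 1, 2, 3, 5, 6, 7, 8, 10, 12}
Step 15: union(12, 8) -> already same set; set of 12 now {0, 1, 2, 3, 5, 6, 7, 8, 10, 12}
Step 16: find(4) -> no change; set of 4 is {4, 9}
Step 17: union(5, 9) -> merged; set of 5 now {0, 1, 2, 3, 4, 5, 6, 7, 8, 9, 10, 12}
Step 18: union(1, 9) -> already same set; set of 1 now {0, 1, 2, 3, 4, 5, 6, 7, 8, 9, 10, 12}
Step 19: find(1) -> no change; set of 1 is {0, 1, 2, 3, 4, 5, 6, 7, 8, 9, 10, 12}
Step 20: union(1, 8) -> already same set; set of 1 now {0, 1, 2, 3, 4, 5, 6, 7, 8, 9, 10, 12}
Step 21: find(3) -> no change; set of 3 is {0, 1, 2, 3, 4, 5, 6, 7, 8, 9, 10, 12}
Step 22: union(2, 0) -> already same set; set of 2 now {0, 1, 2, 3, 4, 5, 6, 7, 8, 9, 10, 12}
Step 23: union(5, 7) -> already same set; set of 5 now {0, 1, 2, 3, 4, 5, 6, 7, 8, 9, 10, 12}
Component of 1: {0, 1, 2, 3, 4, 5, 6, 7, 8, 9, 10, 12}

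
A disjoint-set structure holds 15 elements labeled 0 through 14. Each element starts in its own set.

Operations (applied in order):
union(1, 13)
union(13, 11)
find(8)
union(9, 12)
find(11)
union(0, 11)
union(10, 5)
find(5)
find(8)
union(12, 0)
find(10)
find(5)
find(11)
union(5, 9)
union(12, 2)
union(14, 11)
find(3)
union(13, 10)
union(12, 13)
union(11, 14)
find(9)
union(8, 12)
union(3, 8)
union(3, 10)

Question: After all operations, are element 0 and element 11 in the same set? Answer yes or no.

Answer: yes

Derivation:
Step 1: union(1, 13) -> merged; set of 1 now {1, 13}
Step 2: union(13, 11) -> merged; set of 13 now {1, 11, 13}
Step 3: find(8) -> no change; set of 8 is {8}
Step 4: union(9, 12) -> merged; set of 9 now {9, 12}
Step 5: find(11) -> no change; set of 11 is {1, 11, 13}
Step 6: union(0, 11) -> merged; set of 0 now {0, 1, 11, 13}
Step 7: union(10, 5) -> merged; set of 10 now {5, 10}
Step 8: find(5) -> no change; set of 5 is {5, 10}
Step 9: find(8) -> no change; set of 8 is {8}
Step 10: union(12, 0) -> merged; set of 12 now {0, 1, 9, 11, 12, 13}
Step 11: find(10) -> no change; set of 10 is {5, 10}
Step 12: find(5) -> no change; set of 5 is {5, 10}
Step 13: find(11) -> no change; set of 11 is {0, 1, 9, 11, 12, 13}
Step 14: union(5, 9) -> merged; set of 5 now {0, 1, 5, 9, 10, 11, 12, 13}
Step 15: union(12, 2) -> merged; set of 12 now {0, 1, 2, 5, 9, 10, 11, 12, 13}
Step 16: union(14, 11) -> merged; set of 14 now {0, 1, 2, 5, 9, 10, 11, 12, 13, 14}
Step 17: find(3) -> no change; set of 3 is {3}
Step 18: union(13, 10) -> already same set; set of 13 now {0, 1, 2, 5, 9, 10, 11, 12, 13, 14}
Step 19: union(12, 13) -> already same set; set of 12 now {0, 1, 2, 5, 9, 10, 11, 12, 13, 14}
Step 20: union(11, 14) -> already same set; set of 11 now {0, 1, 2, 5, 9, 10, 11, 12, 13, 14}
Step 21: find(9) -> no change; set of 9 is {0, 1, 2, 5, 9, 10, 11, 12, 13, 14}
Step 22: union(8, 12) -> merged; set of 8 now {0, 1, 2, 5, 8, 9, 10, 11, 12, 13, 14}
Step 23: union(3, 8) -> merged; set of 3 now {0, 1, 2, 3, 5, 8, 9, 10, 11, 12, 13, 14}
Step 24: union(3, 10) -> already same set; set of 3 now {0, 1, 2, 3, 5, 8, 9, 10, 11, 12, 13, 14}
Set of 0: {0, 1, 2, 3, 5, 8, 9, 10, 11, 12, 13, 14}; 11 is a member.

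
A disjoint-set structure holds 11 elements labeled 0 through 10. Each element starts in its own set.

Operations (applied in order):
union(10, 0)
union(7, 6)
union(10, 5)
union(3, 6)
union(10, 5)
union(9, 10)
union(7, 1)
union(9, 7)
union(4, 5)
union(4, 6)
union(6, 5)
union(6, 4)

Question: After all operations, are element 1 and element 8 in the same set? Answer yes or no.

Answer: no

Derivation:
Step 1: union(10, 0) -> merged; set of 10 now {0, 10}
Step 2: union(7, 6) -> merged; set of 7 now {6, 7}
Step 3: union(10, 5) -> merged; set of 10 now {0, 5, 10}
Step 4: union(3, 6) -> merged; set of 3 now {3, 6, 7}
Step 5: union(10, 5) -> already same set; set of 10 now {0, 5, 10}
Step 6: union(9, 10) -> merged; set of 9 now {0, 5, 9, 10}
Step 7: union(7, 1) -> merged; set of 7 now {1, 3, 6, 7}
Step 8: union(9, 7) -> merged; set of 9 now {0, 1, 3, 5, 6, 7, 9, 10}
Step 9: union(4, 5) -> merged; set of 4 now {0, 1, 3, 4, 5, 6, 7, 9, 10}
Step 10: union(4, 6) -> already same set; set of 4 now {0, 1, 3, 4, 5, 6, 7, 9, 10}
Step 11: union(6, 5) -> already same set; set of 6 now {0, 1, 3, 4, 5, 6, 7, 9, 10}
Step 12: union(6, 4) -> already same set; set of 6 now {0, 1, 3, 4, 5, 6, 7, 9, 10}
Set of 1: {0, 1, 3, 4, 5, 6, 7, 9, 10}; 8 is not a member.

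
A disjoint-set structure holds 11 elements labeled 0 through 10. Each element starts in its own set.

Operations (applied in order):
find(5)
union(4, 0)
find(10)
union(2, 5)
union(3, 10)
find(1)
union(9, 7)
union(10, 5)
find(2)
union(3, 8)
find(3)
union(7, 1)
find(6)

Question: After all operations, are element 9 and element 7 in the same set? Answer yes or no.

Step 1: find(5) -> no change; set of 5 is {5}
Step 2: union(4, 0) -> merged; set of 4 now {0, 4}
Step 3: find(10) -> no change; set of 10 is {10}
Step 4: union(2, 5) -> merged; set of 2 now {2, 5}
Step 5: union(3, 10) -> merged; set of 3 now {3, 10}
Step 6: find(1) -> no change; set of 1 is {1}
Step 7: union(9, 7) -> merged; set of 9 now {7, 9}
Step 8: union(10, 5) -> merged; set of 10 now {2, 3, 5, 10}
Step 9: find(2) -> no change; set of 2 is {2, 3, 5, 10}
Step 10: union(3, 8) -> merged; set of 3 now {2, 3, 5, 8, 10}
Step 11: find(3) -> no change; set of 3 is {2, 3, 5, 8, 10}
Step 12: union(7, 1) -> merged; set of 7 now {1, 7, 9}
Step 13: find(6) -> no change; set of 6 is {6}
Set of 9: {1, 7, 9}; 7 is a member.

Answer: yes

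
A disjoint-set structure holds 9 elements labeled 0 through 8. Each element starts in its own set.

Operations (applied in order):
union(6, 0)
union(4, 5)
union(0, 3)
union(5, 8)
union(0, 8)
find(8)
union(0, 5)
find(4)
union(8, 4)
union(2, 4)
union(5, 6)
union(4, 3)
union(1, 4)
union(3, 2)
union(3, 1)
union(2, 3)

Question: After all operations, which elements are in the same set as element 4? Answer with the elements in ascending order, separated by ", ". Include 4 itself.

Step 1: union(6, 0) -> merged; set of 6 now {0, 6}
Step 2: union(4, 5) -> merged; set of 4 now {4, 5}
Step 3: union(0, 3) -> merged; set of 0 now {0, 3, 6}
Step 4: union(5, 8) -> merged; set of 5 now {4, 5, 8}
Step 5: union(0, 8) -> merged; set of 0 now {0, 3, 4, 5, 6, 8}
Step 6: find(8) -> no change; set of 8 is {0, 3, 4, 5, 6, 8}
Step 7: union(0, 5) -> already same set; set of 0 now {0, 3, 4, 5, 6, 8}
Step 8: find(4) -> no change; set of 4 is {0, 3, 4, 5, 6, 8}
Step 9: union(8, 4) -> already same set; set of 8 now {0, 3, 4, 5, 6, 8}
Step 10: union(2, 4) -> merged; set of 2 now {0, 2, 3, 4, 5, 6, 8}
Step 11: union(5, 6) -> already same set; set of 5 now {0, 2, 3, 4, 5, 6, 8}
Step 12: union(4, 3) -> already same set; set of 4 now {0, 2, 3, 4, 5, 6, 8}
Step 13: union(1, 4) -> merged; set of 1 now {0, 1, 2, 3, 4, 5, 6, 8}
Step 14: union(3, 2) -> already same set; set of 3 now {0, 1, 2, 3, 4, 5, 6, 8}
Step 15: union(3, 1) -> already same set; set of 3 now {0, 1, 2, 3, 4, 5, 6, 8}
Step 16: union(2, 3) -> already same set; set of 2 now {0, 1, 2, 3, 4, 5, 6, 8}
Component of 4: {0, 1, 2, 3, 4, 5, 6, 8}

Answer: 0, 1, 2, 3, 4, 5, 6, 8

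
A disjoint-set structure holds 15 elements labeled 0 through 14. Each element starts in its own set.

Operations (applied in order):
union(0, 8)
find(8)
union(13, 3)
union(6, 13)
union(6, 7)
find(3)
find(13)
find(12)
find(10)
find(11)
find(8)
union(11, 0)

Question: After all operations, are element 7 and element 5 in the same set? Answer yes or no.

Answer: no

Derivation:
Step 1: union(0, 8) -> merged; set of 0 now {0, 8}
Step 2: find(8) -> no change; set of 8 is {0, 8}
Step 3: union(13, 3) -> merged; set of 13 now {3, 13}
Step 4: union(6, 13) -> merged; set of 6 now {3, 6, 13}
Step 5: union(6, 7) -> merged; set of 6 now {3, 6, 7, 13}
Step 6: find(3) -> no change; set of 3 is {3, 6, 7, 13}
Step 7: find(13) -> no change; set of 13 is {3, 6, 7, 13}
Step 8: find(12) -> no change; set of 12 is {12}
Step 9: find(10) -> no change; set of 10 is {10}
Step 10: find(11) -> no change; set of 11 is {11}
Step 11: find(8) -> no change; set of 8 is {0, 8}
Step 12: union(11, 0) -> merged; set of 11 now {0, 8, 11}
Set of 7: {3, 6, 7, 13}; 5 is not a member.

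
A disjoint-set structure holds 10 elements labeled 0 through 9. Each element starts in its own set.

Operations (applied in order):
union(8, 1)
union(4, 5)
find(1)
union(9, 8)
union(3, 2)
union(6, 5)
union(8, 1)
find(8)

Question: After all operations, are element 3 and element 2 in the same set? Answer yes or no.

Answer: yes

Derivation:
Step 1: union(8, 1) -> merged; set of 8 now {1, 8}
Step 2: union(4, 5) -> merged; set of 4 now {4, 5}
Step 3: find(1) -> no change; set of 1 is {1, 8}
Step 4: union(9, 8) -> merged; set of 9 now {1, 8, 9}
Step 5: union(3, 2) -> merged; set of 3 now {2, 3}
Step 6: union(6, 5) -> merged; set of 6 now {4, 5, 6}
Step 7: union(8, 1) -> already same set; set of 8 now {1, 8, 9}
Step 8: find(8) -> no change; set of 8 is {1, 8, 9}
Set of 3: {2, 3}; 2 is a member.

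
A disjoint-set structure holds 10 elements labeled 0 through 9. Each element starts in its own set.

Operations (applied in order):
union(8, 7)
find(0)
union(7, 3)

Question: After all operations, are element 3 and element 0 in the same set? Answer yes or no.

Step 1: union(8, 7) -> merged; set of 8 now {7, 8}
Step 2: find(0) -> no change; set of 0 is {0}
Step 3: union(7, 3) -> merged; set of 7 now {3, 7, 8}
Set of 3: {3, 7, 8}; 0 is not a member.

Answer: no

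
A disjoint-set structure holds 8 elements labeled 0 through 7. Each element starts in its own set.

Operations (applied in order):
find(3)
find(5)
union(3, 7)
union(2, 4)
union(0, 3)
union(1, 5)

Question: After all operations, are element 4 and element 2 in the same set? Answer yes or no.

Step 1: find(3) -> no change; set of 3 is {3}
Step 2: find(5) -> no change; set of 5 is {5}
Step 3: union(3, 7) -> merged; set of 3 now {3, 7}
Step 4: union(2, 4) -> merged; set of 2 now {2, 4}
Step 5: union(0, 3) -> merged; set of 0 now {0, 3, 7}
Step 6: union(1, 5) -> merged; set of 1 now {1, 5}
Set of 4: {2, 4}; 2 is a member.

Answer: yes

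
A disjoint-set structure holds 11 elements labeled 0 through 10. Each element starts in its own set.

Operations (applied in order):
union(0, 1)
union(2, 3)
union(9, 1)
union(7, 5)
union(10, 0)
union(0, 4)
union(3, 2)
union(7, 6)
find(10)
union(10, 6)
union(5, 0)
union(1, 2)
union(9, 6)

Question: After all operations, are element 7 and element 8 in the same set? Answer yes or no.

Step 1: union(0, 1) -> merged; set of 0 now {0, 1}
Step 2: union(2, 3) -> merged; set of 2 now {2, 3}
Step 3: union(9, 1) -> merged; set of 9 now {0, 1, 9}
Step 4: union(7, 5) -> merged; set of 7 now {5, 7}
Step 5: union(10, 0) -> merged; set of 10 now {0, 1, 9, 10}
Step 6: union(0, 4) -> merged; set of 0 now {0, 1, 4, 9, 10}
Step 7: union(3, 2) -> already same set; set of 3 now {2, 3}
Step 8: union(7, 6) -> merged; set of 7 now {5, 6, 7}
Step 9: find(10) -> no change; set of 10 is {0, 1, 4, 9, 10}
Step 10: union(10, 6) -> merged; set of 10 now {0, 1, 4, 5, 6, 7, 9, 10}
Step 11: union(5, 0) -> already same set; set of 5 now {0, 1, 4, 5, 6, 7, 9, 10}
Step 12: union(1, 2) -> merged; set of 1 now {0, 1, 2, 3, 4, 5, 6, 7, 9, 10}
Step 13: union(9, 6) -> already same set; set of 9 now {0, 1, 2, 3, 4, 5, 6, 7, 9, 10}
Set of 7: {0, 1, 2, 3, 4, 5, 6, 7, 9, 10}; 8 is not a member.

Answer: no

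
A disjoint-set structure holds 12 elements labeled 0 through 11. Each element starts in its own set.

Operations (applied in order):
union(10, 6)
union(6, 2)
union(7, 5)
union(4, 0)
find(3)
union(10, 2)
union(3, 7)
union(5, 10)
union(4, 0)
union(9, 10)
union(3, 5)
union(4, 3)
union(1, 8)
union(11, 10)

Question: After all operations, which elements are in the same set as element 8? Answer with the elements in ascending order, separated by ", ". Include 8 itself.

Answer: 1, 8

Derivation:
Step 1: union(10, 6) -> merged; set of 10 now {6, 10}
Step 2: union(6, 2) -> merged; set of 6 now {2, 6, 10}
Step 3: union(7, 5) -> merged; set of 7 now {5, 7}
Step 4: union(4, 0) -> merged; set of 4 now {0, 4}
Step 5: find(3) -> no change; set of 3 is {3}
Step 6: union(10, 2) -> already same set; set of 10 now {2, 6, 10}
Step 7: union(3, 7) -> merged; set of 3 now {3, 5, 7}
Step 8: union(5, 10) -> merged; set of 5 now {2, 3, 5, 6, 7, 10}
Step 9: union(4, 0) -> already same set; set of 4 now {0, 4}
Step 10: union(9, 10) -> merged; set of 9 now {2, 3, 5, 6, 7, 9, 10}
Step 11: union(3, 5) -> already same set; set of 3 now {2, 3, 5, 6, 7, 9, 10}
Step 12: union(4, 3) -> merged; set of 4 now {0, 2, 3, 4, 5, 6, 7, 9, 10}
Step 13: union(1, 8) -> merged; set of 1 now {1, 8}
Step 14: union(11, 10) -> merged; set of 11 now {0, 2, 3, 4, 5, 6, 7, 9, 10, 11}
Component of 8: {1, 8}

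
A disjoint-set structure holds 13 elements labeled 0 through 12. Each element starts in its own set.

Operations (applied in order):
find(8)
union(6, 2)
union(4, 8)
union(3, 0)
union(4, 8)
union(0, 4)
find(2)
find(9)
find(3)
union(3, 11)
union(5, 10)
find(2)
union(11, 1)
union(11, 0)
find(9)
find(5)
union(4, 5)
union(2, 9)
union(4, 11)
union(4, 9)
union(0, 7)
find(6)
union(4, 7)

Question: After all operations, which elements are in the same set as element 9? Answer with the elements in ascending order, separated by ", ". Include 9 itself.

Answer: 0, 1, 2, 3, 4, 5, 6, 7, 8, 9, 10, 11

Derivation:
Step 1: find(8) -> no change; set of 8 is {8}
Step 2: union(6, 2) -> merged; set of 6 now {2, 6}
Step 3: union(4, 8) -> merged; set of 4 now {4, 8}
Step 4: union(3, 0) -> merged; set of 3 now {0, 3}
Step 5: union(4, 8) -> already same set; set of 4 now {4, 8}
Step 6: union(0, 4) -> merged; set of 0 now {0, 3, 4, 8}
Step 7: find(2) -> no change; set of 2 is {2, 6}
Step 8: find(9) -> no change; set of 9 is {9}
Step 9: find(3) -> no change; set of 3 is {0, 3, 4, 8}
Step 10: union(3, 11) -> merged; set of 3 now {0, 3, 4, 8, 11}
Step 11: union(5, 10) -> merged; set of 5 now {5, 10}
Step 12: find(2) -> no change; set of 2 is {2, 6}
Step 13: union(11, 1) -> merged; set of 11 now {0, 1, 3, 4, 8, 11}
Step 14: union(11, 0) -> already same set; set of 11 now {0, 1, 3, 4, 8, 11}
Step 15: find(9) -> no change; set of 9 is {9}
Step 16: find(5) -> no change; set of 5 is {5, 10}
Step 17: union(4, 5) -> merged; set of 4 now {0, 1, 3, 4, 5, 8, 10, 11}
Step 18: union(2, 9) -> merged; set of 2 now {2, 6, 9}
Step 19: union(4, 11) -> already same set; set of 4 now {0, 1, 3, 4, 5, 8, 10, 11}
Step 20: union(4, 9) -> merged; set of 4 now {0, 1, 2, 3, 4, 5, 6, 8, 9, 10, 11}
Step 21: union(0, 7) -> merged; set of 0 now {0, 1, 2, 3, 4, 5, 6, 7, 8, 9, 10, 11}
Step 22: find(6) -> no change; set of 6 is {0, 1, 2, 3, 4, 5, 6, 7, 8, 9, 10, 11}
Step 23: union(4, 7) -> already same set; set of 4 now {0, 1, 2, 3, 4, 5, 6, 7, 8, 9, 10, 11}
Component of 9: {0, 1, 2, 3, 4, 5, 6, 7, 8, 9, 10, 11}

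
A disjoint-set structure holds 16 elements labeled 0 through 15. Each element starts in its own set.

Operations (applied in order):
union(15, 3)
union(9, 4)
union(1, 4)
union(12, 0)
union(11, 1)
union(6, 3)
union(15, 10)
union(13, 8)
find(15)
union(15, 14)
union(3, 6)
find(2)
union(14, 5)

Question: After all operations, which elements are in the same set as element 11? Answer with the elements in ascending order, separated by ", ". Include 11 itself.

Step 1: union(15, 3) -> merged; set of 15 now {3, 15}
Step 2: union(9, 4) -> merged; set of 9 now {4, 9}
Step 3: union(1, 4) -> merged; set of 1 now {1, 4, 9}
Step 4: union(12, 0) -> merged; set of 12 now {0, 12}
Step 5: union(11, 1) -> merged; set of 11 now {1, 4, 9, 11}
Step 6: union(6, 3) -> merged; set of 6 now {3, 6, 15}
Step 7: union(15, 10) -> merged; set of 15 now {3, 6, 10, 15}
Step 8: union(13, 8) -> merged; set of 13 now {8, 13}
Step 9: find(15) -> no change; set of 15 is {3, 6, 10, 15}
Step 10: union(15, 14) -> merged; set of 15 now {3, 6, 10, 14, 15}
Step 11: union(3, 6) -> already same set; set of 3 now {3, 6, 10, 14, 15}
Step 12: find(2) -> no change; set of 2 is {2}
Step 13: union(14, 5) -> merged; set of 14 now {3, 5, 6, 10, 14, 15}
Component of 11: {1, 4, 9, 11}

Answer: 1, 4, 9, 11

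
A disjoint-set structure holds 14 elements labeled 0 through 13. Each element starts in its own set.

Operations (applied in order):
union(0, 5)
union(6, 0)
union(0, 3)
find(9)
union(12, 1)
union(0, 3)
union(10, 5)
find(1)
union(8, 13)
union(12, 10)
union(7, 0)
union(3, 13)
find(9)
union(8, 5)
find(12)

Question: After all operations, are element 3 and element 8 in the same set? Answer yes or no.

Answer: yes

Derivation:
Step 1: union(0, 5) -> merged; set of 0 now {0, 5}
Step 2: union(6, 0) -> merged; set of 6 now {0, 5, 6}
Step 3: union(0, 3) -> merged; set of 0 now {0, 3, 5, 6}
Step 4: find(9) -> no change; set of 9 is {9}
Step 5: union(12, 1) -> merged; set of 12 now {1, 12}
Step 6: union(0, 3) -> already same set; set of 0 now {0, 3, 5, 6}
Step 7: union(10, 5) -> merged; set of 10 now {0, 3, 5, 6, 10}
Step 8: find(1) -> no change; set of 1 is {1, 12}
Step 9: union(8, 13) -> merged; set of 8 now {8, 13}
Step 10: union(12, 10) -> merged; set of 12 now {0, 1, 3, 5, 6, 10, 12}
Step 11: union(7, 0) -> merged; set of 7 now {0, 1, 3, 5, 6, 7, 10, 12}
Step 12: union(3, 13) -> merged; set of 3 now {0, 1, 3, 5, 6, 7, 8, 10, 12, 13}
Step 13: find(9) -> no change; set of 9 is {9}
Step 14: union(8, 5) -> already same set; set of 8 now {0, 1, 3, 5, 6, 7, 8, 10, 12, 13}
Step 15: find(12) -> no change; set of 12 is {0, 1, 3, 5, 6, 7, 8, 10, 12, 13}
Set of 3: {0, 1, 3, 5, 6, 7, 8, 10, 12, 13}; 8 is a member.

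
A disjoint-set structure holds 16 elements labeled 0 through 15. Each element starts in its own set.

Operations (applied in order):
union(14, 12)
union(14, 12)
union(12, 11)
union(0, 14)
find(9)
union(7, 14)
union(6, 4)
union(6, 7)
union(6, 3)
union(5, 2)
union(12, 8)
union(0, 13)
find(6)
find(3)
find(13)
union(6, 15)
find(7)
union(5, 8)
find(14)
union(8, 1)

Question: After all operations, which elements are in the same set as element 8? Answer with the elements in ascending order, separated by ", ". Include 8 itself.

Answer: 0, 1, 2, 3, 4, 5, 6, 7, 8, 11, 12, 13, 14, 15

Derivation:
Step 1: union(14, 12) -> merged; set of 14 now {12, 14}
Step 2: union(14, 12) -> already same set; set of 14 now {12, 14}
Step 3: union(12, 11) -> merged; set of 12 now {11, 12, 14}
Step 4: union(0, 14) -> merged; set of 0 now {0, 11, 12, 14}
Step 5: find(9) -> no change; set of 9 is {9}
Step 6: union(7, 14) -> merged; set of 7 now {0, 7, 11, 12, 14}
Step 7: union(6, 4) -> merged; set of 6 now {4, 6}
Step 8: union(6, 7) -> merged; set of 6 now {0, 4, 6, 7, 11, 12, 14}
Step 9: union(6, 3) -> merged; set of 6 now {0, 3, 4, 6, 7, 11, 12, 14}
Step 10: union(5, 2) -> merged; set of 5 now {2, 5}
Step 11: union(12, 8) -> merged; set of 12 now {0, 3, 4, 6, 7, 8, 11, 12, 14}
Step 12: union(0, 13) -> merged; set of 0 now {0, 3, 4, 6, 7, 8, 11, 12, 13, 14}
Step 13: find(6) -> no change; set of 6 is {0, 3, 4, 6, 7, 8, 11, 12, 13, 14}
Step 14: find(3) -> no change; set of 3 is {0, 3, 4, 6, 7, 8, 11, 12, 13, 14}
Step 15: find(13) -> no change; set of 13 is {0, 3, 4, 6, 7, 8, 11, 12, 13, 14}
Step 16: union(6, 15) -> merged; set of 6 now {0, 3, 4, 6, 7, 8, 11, 12, 13, 14, 15}
Step 17: find(7) -> no change; set of 7 is {0, 3, 4, 6, 7, 8, 11, 12, 13, 14, 15}
Step 18: union(5, 8) -> merged; set of 5 now {0, 2, 3, 4, 5, 6, 7, 8, 11, 12, 13, 14, 15}
Step 19: find(14) -> no change; set of 14 is {0, 2, 3, 4, 5, 6, 7, 8, 11, 12, 13, 14, 15}
Step 20: union(8, 1) -> merged; set of 8 now {0, 1, 2, 3, 4, 5, 6, 7, 8, 11, 12, 13, 14, 15}
Component of 8: {0, 1, 2, 3, 4, 5, 6, 7, 8, 11, 12, 13, 14, 15}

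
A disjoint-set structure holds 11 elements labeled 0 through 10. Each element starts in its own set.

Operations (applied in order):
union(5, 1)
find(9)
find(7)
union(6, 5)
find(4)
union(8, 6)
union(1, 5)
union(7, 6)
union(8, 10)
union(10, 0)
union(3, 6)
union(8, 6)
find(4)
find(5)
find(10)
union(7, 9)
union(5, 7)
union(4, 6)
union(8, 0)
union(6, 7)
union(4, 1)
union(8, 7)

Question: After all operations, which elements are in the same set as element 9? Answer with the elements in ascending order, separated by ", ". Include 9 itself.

Answer: 0, 1, 3, 4, 5, 6, 7, 8, 9, 10

Derivation:
Step 1: union(5, 1) -> merged; set of 5 now {1, 5}
Step 2: find(9) -> no change; set of 9 is {9}
Step 3: find(7) -> no change; set of 7 is {7}
Step 4: union(6, 5) -> merged; set of 6 now {1, 5, 6}
Step 5: find(4) -> no change; set of 4 is {4}
Step 6: union(8, 6) -> merged; set of 8 now {1, 5, 6, 8}
Step 7: union(1, 5) -> already same set; set of 1 now {1, 5, 6, 8}
Step 8: union(7, 6) -> merged; set of 7 now {1, 5, 6, 7, 8}
Step 9: union(8, 10) -> merged; set of 8 now {1, 5, 6, 7, 8, 10}
Step 10: union(10, 0) -> merged; set of 10 now {0, 1, 5, 6, 7, 8, 10}
Step 11: union(3, 6) -> merged; set of 3 now {0, 1, 3, 5, 6, 7, 8, 10}
Step 12: union(8, 6) -> already same set; set of 8 now {0, 1, 3, 5, 6, 7, 8, 10}
Step 13: find(4) -> no change; set of 4 is {4}
Step 14: find(5) -> no change; set of 5 is {0, 1, 3, 5, 6, 7, 8, 10}
Step 15: find(10) -> no change; set of 10 is {0, 1, 3, 5, 6, 7, 8, 10}
Step 16: union(7, 9) -> merged; set of 7 now {0, 1, 3, 5, 6, 7, 8, 9, 10}
Step 17: union(5, 7) -> already same set; set of 5 now {0, 1, 3, 5, 6, 7, 8, 9, 10}
Step 18: union(4, 6) -> merged; set of 4 now {0, 1, 3, 4, 5, 6, 7, 8, 9, 10}
Step 19: union(8, 0) -> already same set; set of 8 now {0, 1, 3, 4, 5, 6, 7, 8, 9, 10}
Step 20: union(6, 7) -> already same set; set of 6 now {0, 1, 3, 4, 5, 6, 7, 8, 9, 10}
Step 21: union(4, 1) -> already same set; set of 4 now {0, 1, 3, 4, 5, 6, 7, 8, 9, 10}
Step 22: union(8, 7) -> already same set; set of 8 now {0, 1, 3, 4, 5, 6, 7, 8, 9, 10}
Component of 9: {0, 1, 3, 4, 5, 6, 7, 8, 9, 10}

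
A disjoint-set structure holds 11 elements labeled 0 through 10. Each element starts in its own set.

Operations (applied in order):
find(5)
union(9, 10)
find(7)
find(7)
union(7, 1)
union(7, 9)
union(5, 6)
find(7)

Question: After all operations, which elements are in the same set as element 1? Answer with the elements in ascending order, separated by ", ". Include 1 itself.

Answer: 1, 7, 9, 10

Derivation:
Step 1: find(5) -> no change; set of 5 is {5}
Step 2: union(9, 10) -> merged; set of 9 now {9, 10}
Step 3: find(7) -> no change; set of 7 is {7}
Step 4: find(7) -> no change; set of 7 is {7}
Step 5: union(7, 1) -> merged; set of 7 now {1, 7}
Step 6: union(7, 9) -> merged; set of 7 now {1, 7, 9, 10}
Step 7: union(5, 6) -> merged; set of 5 now {5, 6}
Step 8: find(7) -> no change; set of 7 is {1, 7, 9, 10}
Component of 1: {1, 7, 9, 10}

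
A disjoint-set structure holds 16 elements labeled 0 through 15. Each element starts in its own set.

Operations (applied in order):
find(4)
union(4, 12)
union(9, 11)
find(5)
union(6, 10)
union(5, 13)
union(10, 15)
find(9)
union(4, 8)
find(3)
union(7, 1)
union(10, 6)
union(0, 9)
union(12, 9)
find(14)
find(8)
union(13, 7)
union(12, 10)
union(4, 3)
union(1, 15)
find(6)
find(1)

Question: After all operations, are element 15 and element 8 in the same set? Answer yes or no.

Answer: yes

Derivation:
Step 1: find(4) -> no change; set of 4 is {4}
Step 2: union(4, 12) -> merged; set of 4 now {4, 12}
Step 3: union(9, 11) -> merged; set of 9 now {9, 11}
Step 4: find(5) -> no change; set of 5 is {5}
Step 5: union(6, 10) -> merged; set of 6 now {6, 10}
Step 6: union(5, 13) -> merged; set of 5 now {5, 13}
Step 7: union(10, 15) -> merged; set of 10 now {6, 10, 15}
Step 8: find(9) -> no change; set of 9 is {9, 11}
Step 9: union(4, 8) -> merged; set of 4 now {4, 8, 12}
Step 10: find(3) -> no change; set of 3 is {3}
Step 11: union(7, 1) -> merged; set of 7 now {1, 7}
Step 12: union(10, 6) -> already same set; set of 10 now {6, 10, 15}
Step 13: union(0, 9) -> merged; set of 0 now {0, 9, 11}
Step 14: union(12, 9) -> merged; set of 12 now {0, 4, 8, 9, 11, 12}
Step 15: find(14) -> no change; set of 14 is {14}
Step 16: find(8) -> no change; set of 8 is {0, 4, 8, 9, 11, 12}
Step 17: union(13, 7) -> merged; set of 13 now {1, 5, 7, 13}
Step 18: union(12, 10) -> merged; set of 12 now {0, 4, 6, 8, 9, 10, 11, 12, 15}
Step 19: union(4, 3) -> merged; set of 4 now {0, 3, 4, 6, 8, 9, 10, 11, 12, 15}
Step 20: union(1, 15) -> merged; set of 1 now {0, 1, 3, 4, 5, 6, 7, 8, 9, 10, 11, 12, 13, 15}
Step 21: find(6) -> no change; set of 6 is {0, 1, 3, 4, 5, 6, 7, 8, 9, 10, 11, 12, 13, 15}
Step 22: find(1) -> no change; set of 1 is {0, 1, 3, 4, 5, 6, 7, 8, 9, 10, 11, 12, 13, 15}
Set of 15: {0, 1, 3, 4, 5, 6, 7, 8, 9, 10, 11, 12, 13, 15}; 8 is a member.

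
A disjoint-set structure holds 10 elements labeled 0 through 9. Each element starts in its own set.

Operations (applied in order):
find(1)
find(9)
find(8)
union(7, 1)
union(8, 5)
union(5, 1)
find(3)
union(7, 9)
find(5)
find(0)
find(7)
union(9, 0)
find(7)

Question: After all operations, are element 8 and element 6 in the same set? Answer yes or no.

Step 1: find(1) -> no change; set of 1 is {1}
Step 2: find(9) -> no change; set of 9 is {9}
Step 3: find(8) -> no change; set of 8 is {8}
Step 4: union(7, 1) -> merged; set of 7 now {1, 7}
Step 5: union(8, 5) -> merged; set of 8 now {5, 8}
Step 6: union(5, 1) -> merged; set of 5 now {1, 5, 7, 8}
Step 7: find(3) -> no change; set of 3 is {3}
Step 8: union(7, 9) -> merged; set of 7 now {1, 5, 7, 8, 9}
Step 9: find(5) -> no change; set of 5 is {1, 5, 7, 8, 9}
Step 10: find(0) -> no change; set of 0 is {0}
Step 11: find(7) -> no change; set of 7 is {1, 5, 7, 8, 9}
Step 12: union(9, 0) -> merged; set of 9 now {0, 1, 5, 7, 8, 9}
Step 13: find(7) -> no change; set of 7 is {0, 1, 5, 7, 8, 9}
Set of 8: {0, 1, 5, 7, 8, 9}; 6 is not a member.

Answer: no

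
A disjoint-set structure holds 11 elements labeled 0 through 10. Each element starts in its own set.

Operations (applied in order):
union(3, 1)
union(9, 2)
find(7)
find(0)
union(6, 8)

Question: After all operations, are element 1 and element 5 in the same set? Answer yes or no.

Answer: no

Derivation:
Step 1: union(3, 1) -> merged; set of 3 now {1, 3}
Step 2: union(9, 2) -> merged; set of 9 now {2, 9}
Step 3: find(7) -> no change; set of 7 is {7}
Step 4: find(0) -> no change; set of 0 is {0}
Step 5: union(6, 8) -> merged; set of 6 now {6, 8}
Set of 1: {1, 3}; 5 is not a member.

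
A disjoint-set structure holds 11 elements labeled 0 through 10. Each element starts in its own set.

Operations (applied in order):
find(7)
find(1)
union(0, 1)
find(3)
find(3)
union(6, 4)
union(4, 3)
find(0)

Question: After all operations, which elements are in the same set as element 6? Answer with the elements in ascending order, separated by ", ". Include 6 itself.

Answer: 3, 4, 6

Derivation:
Step 1: find(7) -> no change; set of 7 is {7}
Step 2: find(1) -> no change; set of 1 is {1}
Step 3: union(0, 1) -> merged; set of 0 now {0, 1}
Step 4: find(3) -> no change; set of 3 is {3}
Step 5: find(3) -> no change; set of 3 is {3}
Step 6: union(6, 4) -> merged; set of 6 now {4, 6}
Step 7: union(4, 3) -> merged; set of 4 now {3, 4, 6}
Step 8: find(0) -> no change; set of 0 is {0, 1}
Component of 6: {3, 4, 6}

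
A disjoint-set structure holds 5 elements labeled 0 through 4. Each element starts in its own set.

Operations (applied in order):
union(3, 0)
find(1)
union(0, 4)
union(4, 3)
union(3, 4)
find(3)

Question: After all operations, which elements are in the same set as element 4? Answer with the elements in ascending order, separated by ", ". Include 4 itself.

Step 1: union(3, 0) -> merged; set of 3 now {0, 3}
Step 2: find(1) -> no change; set of 1 is {1}
Step 3: union(0, 4) -> merged; set of 0 now {0, 3, 4}
Step 4: union(4, 3) -> already same set; set of 4 now {0, 3, 4}
Step 5: union(3, 4) -> already same set; set of 3 now {0, 3, 4}
Step 6: find(3) -> no change; set of 3 is {0, 3, 4}
Component of 4: {0, 3, 4}

Answer: 0, 3, 4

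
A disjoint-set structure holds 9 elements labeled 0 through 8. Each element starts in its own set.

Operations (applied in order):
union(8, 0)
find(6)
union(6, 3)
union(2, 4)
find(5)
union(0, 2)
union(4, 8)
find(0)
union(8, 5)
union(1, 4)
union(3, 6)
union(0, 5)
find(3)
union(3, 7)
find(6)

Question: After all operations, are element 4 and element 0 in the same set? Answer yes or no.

Step 1: union(8, 0) -> merged; set of 8 now {0, 8}
Step 2: find(6) -> no change; set of 6 is {6}
Step 3: union(6, 3) -> merged; set of 6 now {3, 6}
Step 4: union(2, 4) -> merged; set of 2 now {2, 4}
Step 5: find(5) -> no change; set of 5 is {5}
Step 6: union(0, 2) -> merged; set of 0 now {0, 2, 4, 8}
Step 7: union(4, 8) -> already same set; set of 4 now {0, 2, 4, 8}
Step 8: find(0) -> no change; set of 0 is {0, 2, 4, 8}
Step 9: union(8, 5) -> merged; set of 8 now {0, 2, 4, 5, 8}
Step 10: union(1, 4) -> merged; set of 1 now {0, 1, 2, 4, 5, 8}
Step 11: union(3, 6) -> already same set; set of 3 now {3, 6}
Step 12: union(0, 5) -> already same set; set of 0 now {0, 1, 2, 4, 5, 8}
Step 13: find(3) -> no change; set of 3 is {3, 6}
Step 14: union(3, 7) -> merged; set of 3 now {3, 6, 7}
Step 15: find(6) -> no change; set of 6 is {3, 6, 7}
Set of 4: {0, 1, 2, 4, 5, 8}; 0 is a member.

Answer: yes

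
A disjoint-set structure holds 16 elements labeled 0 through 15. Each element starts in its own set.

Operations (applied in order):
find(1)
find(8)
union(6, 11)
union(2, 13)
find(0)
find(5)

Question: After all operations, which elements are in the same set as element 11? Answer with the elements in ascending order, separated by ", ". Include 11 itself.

Answer: 6, 11

Derivation:
Step 1: find(1) -> no change; set of 1 is {1}
Step 2: find(8) -> no change; set of 8 is {8}
Step 3: union(6, 11) -> merged; set of 6 now {6, 11}
Step 4: union(2, 13) -> merged; set of 2 now {2, 13}
Step 5: find(0) -> no change; set of 0 is {0}
Step 6: find(5) -> no change; set of 5 is {5}
Component of 11: {6, 11}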